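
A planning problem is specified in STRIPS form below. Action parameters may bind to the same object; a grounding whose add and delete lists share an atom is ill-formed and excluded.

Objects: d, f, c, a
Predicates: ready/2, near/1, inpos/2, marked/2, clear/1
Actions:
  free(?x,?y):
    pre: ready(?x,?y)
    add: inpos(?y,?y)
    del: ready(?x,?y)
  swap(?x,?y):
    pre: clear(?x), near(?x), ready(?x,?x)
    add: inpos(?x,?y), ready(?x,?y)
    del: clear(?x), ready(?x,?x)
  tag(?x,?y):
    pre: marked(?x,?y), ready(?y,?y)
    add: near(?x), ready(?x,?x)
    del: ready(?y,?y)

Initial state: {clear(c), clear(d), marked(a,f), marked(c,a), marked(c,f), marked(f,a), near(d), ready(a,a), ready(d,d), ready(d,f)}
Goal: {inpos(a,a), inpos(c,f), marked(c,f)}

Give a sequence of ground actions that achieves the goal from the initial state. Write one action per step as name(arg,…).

1. swap(d,a)  →  {clear(c), inpos(d,a), marked(a,f), marked(c,a), marked(c,f), marked(f,a), near(d), ready(a,a), ready(d,a), ready(d,f)}
2. free(d,a)  →  {clear(c), inpos(a,a), inpos(d,a), marked(a,f), marked(c,a), marked(c,f), marked(f,a), near(d), ready(a,a), ready(d,f)}
3. tag(c,a)  →  {clear(c), inpos(a,a), inpos(d,a), marked(a,f), marked(c,a), marked(c,f), marked(f,a), near(c), near(d), ready(c,c), ready(d,f)}
4. swap(c,f)  →  {inpos(a,a), inpos(c,f), inpos(d,a), marked(a,f), marked(c,a), marked(c,f), marked(f,a), near(c), near(d), ready(c,f), ready(d,f)}

swap(d,a); free(d,a); tag(c,a); swap(c,f)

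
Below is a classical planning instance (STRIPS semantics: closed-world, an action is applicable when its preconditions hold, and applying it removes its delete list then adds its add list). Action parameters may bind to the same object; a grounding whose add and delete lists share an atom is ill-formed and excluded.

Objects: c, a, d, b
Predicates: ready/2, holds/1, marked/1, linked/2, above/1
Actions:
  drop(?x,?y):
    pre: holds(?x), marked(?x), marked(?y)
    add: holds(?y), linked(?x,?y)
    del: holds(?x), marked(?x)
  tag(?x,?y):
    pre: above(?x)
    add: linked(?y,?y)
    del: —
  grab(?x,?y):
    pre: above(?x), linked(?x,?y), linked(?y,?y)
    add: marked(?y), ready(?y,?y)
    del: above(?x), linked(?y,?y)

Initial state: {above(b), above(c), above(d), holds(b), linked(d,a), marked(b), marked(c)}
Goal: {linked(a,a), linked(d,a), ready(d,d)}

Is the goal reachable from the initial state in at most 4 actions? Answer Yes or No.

Yes

1. tag(c,a)  →  {above(b), above(c), above(d), holds(b), linked(a,a), linked(d,a), marked(b), marked(c)}
2. tag(c,d)  →  {above(b), above(c), above(d), holds(b), linked(a,a), linked(d,a), linked(d,d), marked(b), marked(c)}
3. grab(d,d)  →  {above(b), above(c), holds(b), linked(a,a), linked(d,a), marked(b), marked(c), marked(d), ready(d,d)}
optimal plan length = 3; 3 ≤ 4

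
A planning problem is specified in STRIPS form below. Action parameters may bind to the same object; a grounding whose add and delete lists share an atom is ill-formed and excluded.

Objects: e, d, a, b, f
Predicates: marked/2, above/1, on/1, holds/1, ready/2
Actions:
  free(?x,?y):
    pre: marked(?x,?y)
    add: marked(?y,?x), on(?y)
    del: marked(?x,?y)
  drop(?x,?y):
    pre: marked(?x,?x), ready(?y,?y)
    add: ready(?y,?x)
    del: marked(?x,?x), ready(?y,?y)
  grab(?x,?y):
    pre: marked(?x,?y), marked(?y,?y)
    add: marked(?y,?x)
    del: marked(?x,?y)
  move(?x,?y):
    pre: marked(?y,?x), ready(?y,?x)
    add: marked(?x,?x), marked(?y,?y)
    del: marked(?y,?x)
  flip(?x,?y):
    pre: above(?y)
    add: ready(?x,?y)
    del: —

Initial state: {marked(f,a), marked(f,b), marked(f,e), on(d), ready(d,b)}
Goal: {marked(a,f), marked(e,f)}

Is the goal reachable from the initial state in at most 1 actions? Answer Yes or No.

1. free(f,e)  →  {marked(e,f), marked(f,a), marked(f,b), on(d), on(e), ready(d,b)}
2. free(f,a)  →  {marked(a,f), marked(e,f), marked(f,b), on(a), on(d), on(e), ready(d,b)}
optimal plan length = 2; 2 > 1

No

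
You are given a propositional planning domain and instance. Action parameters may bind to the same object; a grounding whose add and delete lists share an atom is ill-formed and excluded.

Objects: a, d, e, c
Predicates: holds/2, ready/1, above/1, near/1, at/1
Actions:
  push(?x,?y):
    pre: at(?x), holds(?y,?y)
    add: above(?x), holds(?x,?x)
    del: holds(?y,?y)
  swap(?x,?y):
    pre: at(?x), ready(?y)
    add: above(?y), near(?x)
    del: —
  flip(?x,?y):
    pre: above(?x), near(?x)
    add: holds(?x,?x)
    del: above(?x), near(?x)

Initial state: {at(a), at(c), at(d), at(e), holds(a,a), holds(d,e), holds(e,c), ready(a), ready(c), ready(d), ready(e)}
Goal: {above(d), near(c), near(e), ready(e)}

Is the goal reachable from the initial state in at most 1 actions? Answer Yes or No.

1. swap(e,a)  →  {above(a), at(a), at(c), at(d), at(e), holds(a,a), holds(d,e), holds(e,c), near(e), ready(a), ready(c), ready(d), ready(e)}
2. swap(c,d)  →  {above(a), above(d), at(a), at(c), at(d), at(e), holds(a,a), holds(d,e), holds(e,c), near(c), near(e), ready(a), ready(c), ready(d), ready(e)}
optimal plan length = 2; 2 > 1

No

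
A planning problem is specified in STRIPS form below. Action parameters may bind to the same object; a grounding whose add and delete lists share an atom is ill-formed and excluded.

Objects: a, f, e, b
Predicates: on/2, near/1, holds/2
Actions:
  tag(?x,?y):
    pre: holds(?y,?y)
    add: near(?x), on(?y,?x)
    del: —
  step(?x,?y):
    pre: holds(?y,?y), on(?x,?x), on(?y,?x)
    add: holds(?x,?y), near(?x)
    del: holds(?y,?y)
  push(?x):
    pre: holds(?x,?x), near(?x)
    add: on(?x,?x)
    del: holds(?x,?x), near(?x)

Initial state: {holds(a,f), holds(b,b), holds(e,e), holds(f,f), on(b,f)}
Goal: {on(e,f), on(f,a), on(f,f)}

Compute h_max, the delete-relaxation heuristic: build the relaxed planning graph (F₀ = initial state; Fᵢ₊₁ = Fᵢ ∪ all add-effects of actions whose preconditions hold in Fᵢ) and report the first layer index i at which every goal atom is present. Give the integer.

1

F0 = init (5 atoms)
F1 = F0 ∪ {near(a), near(b), near(e), near(f), on(b,a), on(b,b), on(b,e), on(e,a), on(e,b), on(e,e), on(e,f), on(f,a), on(f,b), on(f,e), on(f,f)}  (20 atoms)
goal ⊆ F1  ⇒  h_max = 1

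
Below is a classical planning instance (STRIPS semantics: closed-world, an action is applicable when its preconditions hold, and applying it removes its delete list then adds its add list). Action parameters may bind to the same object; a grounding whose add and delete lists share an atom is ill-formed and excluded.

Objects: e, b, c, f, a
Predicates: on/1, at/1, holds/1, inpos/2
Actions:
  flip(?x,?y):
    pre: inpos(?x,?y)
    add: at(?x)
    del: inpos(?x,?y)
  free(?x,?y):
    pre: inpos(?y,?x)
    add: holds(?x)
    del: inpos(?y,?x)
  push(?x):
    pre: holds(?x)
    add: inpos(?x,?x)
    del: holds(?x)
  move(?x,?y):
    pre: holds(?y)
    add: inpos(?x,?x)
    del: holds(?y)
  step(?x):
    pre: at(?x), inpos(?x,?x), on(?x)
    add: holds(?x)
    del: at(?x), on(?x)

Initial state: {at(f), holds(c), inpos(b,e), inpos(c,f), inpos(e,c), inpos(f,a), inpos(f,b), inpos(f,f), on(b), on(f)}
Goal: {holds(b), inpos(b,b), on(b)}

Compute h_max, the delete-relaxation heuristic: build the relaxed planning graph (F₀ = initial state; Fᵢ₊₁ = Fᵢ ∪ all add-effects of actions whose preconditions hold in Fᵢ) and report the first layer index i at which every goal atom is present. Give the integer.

1

F0 = init (10 atoms)
F1 = F0 ∪ {at(b), at(c), at(e), holds(a), holds(b), holds(e), holds(f), inpos(a,a), inpos(b,b), inpos(c,c), inpos(e,e)}  (21 atoms)
goal ⊆ F1  ⇒  h_max = 1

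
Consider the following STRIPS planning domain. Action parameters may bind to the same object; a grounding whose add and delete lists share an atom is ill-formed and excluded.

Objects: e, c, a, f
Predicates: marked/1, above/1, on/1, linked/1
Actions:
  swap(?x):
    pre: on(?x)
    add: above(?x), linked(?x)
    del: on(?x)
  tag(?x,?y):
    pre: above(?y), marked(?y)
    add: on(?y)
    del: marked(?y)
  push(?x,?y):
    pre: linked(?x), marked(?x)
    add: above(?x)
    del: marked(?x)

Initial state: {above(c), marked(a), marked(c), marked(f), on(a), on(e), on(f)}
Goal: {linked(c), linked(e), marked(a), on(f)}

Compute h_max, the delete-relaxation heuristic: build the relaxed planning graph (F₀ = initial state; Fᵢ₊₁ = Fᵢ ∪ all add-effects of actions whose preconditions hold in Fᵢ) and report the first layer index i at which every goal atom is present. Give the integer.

2

F0 = init (7 atoms)
F1 = F0 ∪ {above(a), above(e), above(f), linked(a), linked(e), linked(f), on(c)}  (14 atoms)
F2 = F1 ∪ {linked(c)}  (15 atoms)
goal ⊆ F2  ⇒  h_max = 2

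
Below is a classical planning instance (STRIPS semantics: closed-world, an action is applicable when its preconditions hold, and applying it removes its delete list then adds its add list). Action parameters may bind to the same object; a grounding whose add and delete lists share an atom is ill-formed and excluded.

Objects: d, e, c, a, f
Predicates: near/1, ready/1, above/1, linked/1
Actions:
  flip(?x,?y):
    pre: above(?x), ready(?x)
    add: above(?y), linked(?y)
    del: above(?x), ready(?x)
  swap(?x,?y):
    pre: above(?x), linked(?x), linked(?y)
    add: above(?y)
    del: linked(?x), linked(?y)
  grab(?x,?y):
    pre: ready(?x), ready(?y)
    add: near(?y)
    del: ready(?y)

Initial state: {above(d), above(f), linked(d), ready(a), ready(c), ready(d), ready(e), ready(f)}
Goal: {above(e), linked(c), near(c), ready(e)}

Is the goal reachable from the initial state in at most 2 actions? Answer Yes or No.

1. flip(d,e)  →  {above(e), above(f), linked(d), linked(e), ready(a), ready(c), ready(e), ready(f)}
2. flip(f,c)  →  {above(c), above(e), linked(c), linked(d), linked(e), ready(a), ready(c), ready(e)}
3. grab(e,c)  →  {above(c), above(e), linked(c), linked(d), linked(e), near(c), ready(a), ready(e)}
optimal plan length = 3; 3 > 2

No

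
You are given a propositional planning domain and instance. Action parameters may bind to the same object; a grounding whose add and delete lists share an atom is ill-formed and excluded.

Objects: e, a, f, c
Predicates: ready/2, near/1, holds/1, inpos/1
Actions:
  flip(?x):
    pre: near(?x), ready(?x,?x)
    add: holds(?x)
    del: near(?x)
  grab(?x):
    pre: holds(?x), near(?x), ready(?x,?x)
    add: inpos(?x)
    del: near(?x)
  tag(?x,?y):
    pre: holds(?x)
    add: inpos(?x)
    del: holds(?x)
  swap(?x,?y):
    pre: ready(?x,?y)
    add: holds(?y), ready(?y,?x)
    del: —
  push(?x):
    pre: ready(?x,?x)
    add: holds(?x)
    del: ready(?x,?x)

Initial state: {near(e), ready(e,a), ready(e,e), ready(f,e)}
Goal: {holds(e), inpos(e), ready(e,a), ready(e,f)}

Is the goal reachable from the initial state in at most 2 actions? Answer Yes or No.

Yes

1. swap(f,e)  →  {holds(e), near(e), ready(e,a), ready(e,e), ready(e,f), ready(f,e)}
2. grab(e)  →  {holds(e), inpos(e), ready(e,a), ready(e,e), ready(e,f), ready(f,e)}
optimal plan length = 2; 2 ≤ 2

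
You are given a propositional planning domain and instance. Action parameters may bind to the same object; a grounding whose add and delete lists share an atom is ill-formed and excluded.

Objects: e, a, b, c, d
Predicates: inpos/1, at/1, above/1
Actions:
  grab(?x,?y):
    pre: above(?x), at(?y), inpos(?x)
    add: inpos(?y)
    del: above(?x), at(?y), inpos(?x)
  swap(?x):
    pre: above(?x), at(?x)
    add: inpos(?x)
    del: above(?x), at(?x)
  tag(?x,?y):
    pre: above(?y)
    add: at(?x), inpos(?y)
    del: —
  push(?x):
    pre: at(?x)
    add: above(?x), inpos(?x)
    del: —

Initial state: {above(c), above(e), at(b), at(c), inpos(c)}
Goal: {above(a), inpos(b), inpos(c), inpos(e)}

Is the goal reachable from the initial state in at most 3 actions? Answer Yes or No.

Yes

1. tag(a,e)  →  {above(c), above(e), at(a), at(b), at(c), inpos(c), inpos(e)}
2. push(a)  →  {above(a), above(c), above(e), at(a), at(b), at(c), inpos(a), inpos(c), inpos(e)}
3. push(b)  →  {above(a), above(b), above(c), above(e), at(a), at(b), at(c), inpos(a), inpos(b), inpos(c), inpos(e)}
optimal plan length = 3; 3 ≤ 3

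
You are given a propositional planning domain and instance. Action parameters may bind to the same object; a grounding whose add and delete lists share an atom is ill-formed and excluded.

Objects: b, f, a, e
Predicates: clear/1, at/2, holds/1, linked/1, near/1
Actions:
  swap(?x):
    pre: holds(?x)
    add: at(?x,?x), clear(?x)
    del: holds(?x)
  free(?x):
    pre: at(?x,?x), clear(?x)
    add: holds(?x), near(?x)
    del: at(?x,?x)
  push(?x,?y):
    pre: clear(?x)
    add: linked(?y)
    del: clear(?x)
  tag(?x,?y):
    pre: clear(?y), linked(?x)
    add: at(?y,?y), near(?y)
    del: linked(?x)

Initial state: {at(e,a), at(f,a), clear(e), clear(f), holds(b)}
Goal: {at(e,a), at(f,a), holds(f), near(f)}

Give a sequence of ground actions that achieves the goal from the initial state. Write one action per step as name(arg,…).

1. push(e,b)  →  {at(e,a), at(f,a), clear(f), holds(b), linked(b)}
2. tag(b,f)  →  {at(e,a), at(f,a), at(f,f), clear(f), holds(b), near(f)}
3. free(f)  →  {at(e,a), at(f,a), clear(f), holds(b), holds(f), near(f)}

push(e,b); tag(b,f); free(f)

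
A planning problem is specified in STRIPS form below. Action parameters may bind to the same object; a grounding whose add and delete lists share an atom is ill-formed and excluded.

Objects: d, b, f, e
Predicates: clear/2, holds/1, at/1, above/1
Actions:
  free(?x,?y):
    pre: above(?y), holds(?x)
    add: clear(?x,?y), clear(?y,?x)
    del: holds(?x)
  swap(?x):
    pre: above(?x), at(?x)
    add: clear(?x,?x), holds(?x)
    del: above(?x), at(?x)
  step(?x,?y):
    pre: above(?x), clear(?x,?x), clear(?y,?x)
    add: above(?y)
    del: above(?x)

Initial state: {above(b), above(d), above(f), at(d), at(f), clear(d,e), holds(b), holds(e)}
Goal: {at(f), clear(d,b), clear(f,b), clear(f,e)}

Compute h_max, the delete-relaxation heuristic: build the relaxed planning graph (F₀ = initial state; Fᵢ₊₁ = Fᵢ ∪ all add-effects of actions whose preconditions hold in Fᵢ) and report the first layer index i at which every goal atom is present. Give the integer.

F0 = init (8 atoms)
F1 = F0 ∪ {clear(b,b), clear(b,d), clear(b,e), clear(b,f), clear(d,b), clear(d,d), clear(e,b), clear(e,d), clear(e,f), clear(f,b), clear(f,e), clear(f,f), holds(d), holds(f)}  (22 atoms)
goal ⊆ F1  ⇒  h_max = 1

1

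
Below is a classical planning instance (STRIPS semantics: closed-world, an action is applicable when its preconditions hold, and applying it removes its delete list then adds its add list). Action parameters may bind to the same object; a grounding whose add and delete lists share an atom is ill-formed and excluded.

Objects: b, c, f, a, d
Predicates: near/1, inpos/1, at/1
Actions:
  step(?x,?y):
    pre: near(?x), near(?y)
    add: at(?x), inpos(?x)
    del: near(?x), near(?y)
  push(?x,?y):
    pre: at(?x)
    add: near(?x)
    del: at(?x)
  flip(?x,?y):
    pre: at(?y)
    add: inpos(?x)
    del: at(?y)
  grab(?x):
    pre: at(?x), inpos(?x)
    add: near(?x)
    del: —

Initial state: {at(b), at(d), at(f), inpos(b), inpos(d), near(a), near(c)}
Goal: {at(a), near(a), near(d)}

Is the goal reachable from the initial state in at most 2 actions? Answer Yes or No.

No

1. step(a,c)  →  {at(a), at(b), at(d), at(f), inpos(a), inpos(b), inpos(d)}
2. push(d,b)  →  {at(a), at(b), at(f), inpos(a), inpos(b), inpos(d), near(d)}
3. grab(a)  →  {at(a), at(b), at(f), inpos(a), inpos(b), inpos(d), near(a), near(d)}
optimal plan length = 3; 3 > 2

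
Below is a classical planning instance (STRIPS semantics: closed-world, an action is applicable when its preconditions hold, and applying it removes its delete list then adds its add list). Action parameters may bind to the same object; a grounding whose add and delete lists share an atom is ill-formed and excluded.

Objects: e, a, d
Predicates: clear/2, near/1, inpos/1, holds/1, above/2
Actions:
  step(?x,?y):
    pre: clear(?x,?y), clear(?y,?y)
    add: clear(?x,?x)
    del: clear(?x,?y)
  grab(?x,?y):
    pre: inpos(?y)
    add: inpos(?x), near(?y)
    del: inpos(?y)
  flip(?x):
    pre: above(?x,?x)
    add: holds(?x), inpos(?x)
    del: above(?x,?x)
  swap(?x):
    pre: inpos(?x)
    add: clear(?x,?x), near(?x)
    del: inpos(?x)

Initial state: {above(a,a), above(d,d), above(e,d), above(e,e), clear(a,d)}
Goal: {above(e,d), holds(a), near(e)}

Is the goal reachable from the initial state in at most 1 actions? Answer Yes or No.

No

1. flip(e)  →  {above(a,a), above(d,d), above(e,d), clear(a,d), holds(e), inpos(e)}
2. grab(a,e)  →  {above(a,a), above(d,d), above(e,d), clear(a,d), holds(e), inpos(a), near(e)}
3. flip(a)  →  {above(d,d), above(e,d), clear(a,d), holds(a), holds(e), inpos(a), near(e)}
optimal plan length = 3; 3 > 1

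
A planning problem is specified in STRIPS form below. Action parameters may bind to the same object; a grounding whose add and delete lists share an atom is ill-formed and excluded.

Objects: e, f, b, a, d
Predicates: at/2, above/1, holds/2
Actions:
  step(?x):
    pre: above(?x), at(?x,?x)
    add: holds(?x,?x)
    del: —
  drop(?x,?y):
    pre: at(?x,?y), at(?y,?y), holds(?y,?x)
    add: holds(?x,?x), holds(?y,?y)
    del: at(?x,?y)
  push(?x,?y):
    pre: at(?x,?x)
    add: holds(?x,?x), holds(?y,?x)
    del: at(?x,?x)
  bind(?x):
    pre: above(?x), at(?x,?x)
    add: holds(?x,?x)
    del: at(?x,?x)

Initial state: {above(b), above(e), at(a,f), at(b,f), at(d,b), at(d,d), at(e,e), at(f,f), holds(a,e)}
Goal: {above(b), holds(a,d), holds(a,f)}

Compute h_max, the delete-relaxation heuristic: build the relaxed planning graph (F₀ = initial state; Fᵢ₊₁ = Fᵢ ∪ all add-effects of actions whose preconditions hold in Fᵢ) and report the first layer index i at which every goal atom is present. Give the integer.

F0 = init (9 atoms)
F1 = F0 ∪ {holds(a,d), holds(a,f), holds(b,d), holds(b,e), holds(b,f), holds(d,d), holds(d,e), holds(d,f), holds(e,d), holds(e,e), holds(e,f), holds(f,d), holds(f,e), holds(f,f)}  (23 atoms)
goal ⊆ F1  ⇒  h_max = 1

1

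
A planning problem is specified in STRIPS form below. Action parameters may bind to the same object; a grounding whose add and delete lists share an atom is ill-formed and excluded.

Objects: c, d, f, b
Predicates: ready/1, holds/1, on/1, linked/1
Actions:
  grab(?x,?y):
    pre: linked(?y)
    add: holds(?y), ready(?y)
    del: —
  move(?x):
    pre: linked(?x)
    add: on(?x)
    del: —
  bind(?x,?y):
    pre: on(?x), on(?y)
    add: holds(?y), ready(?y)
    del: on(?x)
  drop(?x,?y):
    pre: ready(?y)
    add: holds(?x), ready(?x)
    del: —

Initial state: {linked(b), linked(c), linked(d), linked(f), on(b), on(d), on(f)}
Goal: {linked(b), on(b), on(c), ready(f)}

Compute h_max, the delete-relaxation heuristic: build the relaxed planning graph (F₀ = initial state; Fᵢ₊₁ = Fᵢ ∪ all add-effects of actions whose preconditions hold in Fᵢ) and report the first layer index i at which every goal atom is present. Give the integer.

F0 = init (7 atoms)
F1 = F0 ∪ {holds(b), holds(c), holds(d), holds(f), on(c), ready(b), ready(c), ready(d), ready(f)}  (16 atoms)
goal ⊆ F1  ⇒  h_max = 1

1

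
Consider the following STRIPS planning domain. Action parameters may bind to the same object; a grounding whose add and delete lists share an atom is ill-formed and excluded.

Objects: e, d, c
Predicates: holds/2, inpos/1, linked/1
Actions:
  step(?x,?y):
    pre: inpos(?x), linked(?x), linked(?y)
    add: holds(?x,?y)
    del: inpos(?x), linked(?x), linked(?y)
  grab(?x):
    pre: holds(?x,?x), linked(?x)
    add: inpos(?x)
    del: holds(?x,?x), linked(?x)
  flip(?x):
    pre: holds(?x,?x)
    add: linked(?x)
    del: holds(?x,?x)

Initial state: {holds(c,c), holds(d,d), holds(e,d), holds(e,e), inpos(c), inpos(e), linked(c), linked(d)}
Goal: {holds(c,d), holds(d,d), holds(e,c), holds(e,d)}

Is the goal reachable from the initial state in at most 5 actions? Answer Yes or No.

1. step(c,d)  →  {holds(c,c), holds(c,d), holds(d,d), holds(e,d), holds(e,e), inpos(e)}
2. flip(e)  →  {holds(c,c), holds(c,d), holds(d,d), holds(e,d), inpos(e), linked(e)}
3. flip(c)  →  {holds(c,d), holds(d,d), holds(e,d), inpos(e), linked(c), linked(e)}
4. step(e,c)  →  {holds(c,d), holds(d,d), holds(e,c), holds(e,d)}
optimal plan length = 4; 4 ≤ 5

Yes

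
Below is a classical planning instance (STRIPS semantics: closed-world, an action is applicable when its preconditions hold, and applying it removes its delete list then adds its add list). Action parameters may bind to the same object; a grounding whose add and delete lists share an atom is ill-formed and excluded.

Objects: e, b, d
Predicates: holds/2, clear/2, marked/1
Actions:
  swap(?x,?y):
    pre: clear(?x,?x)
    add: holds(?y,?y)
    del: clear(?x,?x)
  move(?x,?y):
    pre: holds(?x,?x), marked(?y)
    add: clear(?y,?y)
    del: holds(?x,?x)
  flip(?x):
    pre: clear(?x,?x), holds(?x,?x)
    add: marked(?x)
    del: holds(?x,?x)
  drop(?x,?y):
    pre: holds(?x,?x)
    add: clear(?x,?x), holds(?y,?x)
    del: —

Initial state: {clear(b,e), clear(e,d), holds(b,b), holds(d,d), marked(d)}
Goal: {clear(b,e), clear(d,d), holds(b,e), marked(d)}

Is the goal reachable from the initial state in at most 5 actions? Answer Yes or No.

1. move(b,d)  →  {clear(b,e), clear(d,d), clear(e,d), holds(d,d), marked(d)}
2. swap(d,e)  →  {clear(b,e), clear(e,d), holds(d,d), holds(e,e), marked(d)}
3. move(d,d)  →  {clear(b,e), clear(d,d), clear(e,d), holds(e,e), marked(d)}
4. drop(e,b)  →  {clear(b,e), clear(d,d), clear(e,d), clear(e,e), holds(b,e), holds(e,e), marked(d)}
optimal plan length = 4; 4 ≤ 5

Yes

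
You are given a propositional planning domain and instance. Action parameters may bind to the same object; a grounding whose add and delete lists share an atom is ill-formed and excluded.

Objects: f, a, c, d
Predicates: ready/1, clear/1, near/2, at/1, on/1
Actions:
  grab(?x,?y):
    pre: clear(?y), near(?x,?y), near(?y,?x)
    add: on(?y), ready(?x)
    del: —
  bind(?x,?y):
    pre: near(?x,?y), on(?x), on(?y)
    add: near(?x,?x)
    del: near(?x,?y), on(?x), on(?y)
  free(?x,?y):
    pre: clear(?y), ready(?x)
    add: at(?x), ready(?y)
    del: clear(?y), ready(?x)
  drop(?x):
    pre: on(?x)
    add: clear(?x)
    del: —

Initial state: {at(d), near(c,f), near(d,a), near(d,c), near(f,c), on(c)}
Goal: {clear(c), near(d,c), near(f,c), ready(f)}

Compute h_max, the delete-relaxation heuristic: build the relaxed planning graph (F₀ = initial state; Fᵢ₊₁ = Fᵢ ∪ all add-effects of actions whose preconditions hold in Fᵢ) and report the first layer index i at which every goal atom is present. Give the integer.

2

F0 = init (6 atoms)
F1 = F0 ∪ {clear(c)}  (7 atoms)
F2 = F1 ∪ {ready(f)}  (8 atoms)
goal ⊆ F2  ⇒  h_max = 2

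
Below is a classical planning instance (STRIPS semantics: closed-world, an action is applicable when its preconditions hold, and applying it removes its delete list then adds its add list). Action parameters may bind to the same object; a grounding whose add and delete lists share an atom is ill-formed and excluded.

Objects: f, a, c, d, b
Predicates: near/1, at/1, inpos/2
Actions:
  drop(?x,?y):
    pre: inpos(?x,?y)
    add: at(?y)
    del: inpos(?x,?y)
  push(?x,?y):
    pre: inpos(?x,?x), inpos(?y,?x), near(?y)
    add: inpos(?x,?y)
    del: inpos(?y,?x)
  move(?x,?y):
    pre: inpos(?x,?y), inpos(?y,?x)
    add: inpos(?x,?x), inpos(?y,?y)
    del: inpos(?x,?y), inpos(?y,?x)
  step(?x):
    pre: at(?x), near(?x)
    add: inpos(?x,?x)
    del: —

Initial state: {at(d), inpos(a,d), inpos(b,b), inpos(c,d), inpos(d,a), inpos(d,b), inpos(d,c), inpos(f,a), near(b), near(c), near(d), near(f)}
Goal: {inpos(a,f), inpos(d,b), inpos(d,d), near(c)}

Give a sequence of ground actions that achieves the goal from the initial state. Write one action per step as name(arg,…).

move(a,d); push(a,f)

1. move(a,d)  →  {at(d), inpos(a,a), inpos(b,b), inpos(c,d), inpos(d,b), inpos(d,c), inpos(d,d), inpos(f,a), near(b), near(c), near(d), near(f)}
2. push(a,f)  →  {at(d), inpos(a,a), inpos(a,f), inpos(b,b), inpos(c,d), inpos(d,b), inpos(d,c), inpos(d,d), near(b), near(c), near(d), near(f)}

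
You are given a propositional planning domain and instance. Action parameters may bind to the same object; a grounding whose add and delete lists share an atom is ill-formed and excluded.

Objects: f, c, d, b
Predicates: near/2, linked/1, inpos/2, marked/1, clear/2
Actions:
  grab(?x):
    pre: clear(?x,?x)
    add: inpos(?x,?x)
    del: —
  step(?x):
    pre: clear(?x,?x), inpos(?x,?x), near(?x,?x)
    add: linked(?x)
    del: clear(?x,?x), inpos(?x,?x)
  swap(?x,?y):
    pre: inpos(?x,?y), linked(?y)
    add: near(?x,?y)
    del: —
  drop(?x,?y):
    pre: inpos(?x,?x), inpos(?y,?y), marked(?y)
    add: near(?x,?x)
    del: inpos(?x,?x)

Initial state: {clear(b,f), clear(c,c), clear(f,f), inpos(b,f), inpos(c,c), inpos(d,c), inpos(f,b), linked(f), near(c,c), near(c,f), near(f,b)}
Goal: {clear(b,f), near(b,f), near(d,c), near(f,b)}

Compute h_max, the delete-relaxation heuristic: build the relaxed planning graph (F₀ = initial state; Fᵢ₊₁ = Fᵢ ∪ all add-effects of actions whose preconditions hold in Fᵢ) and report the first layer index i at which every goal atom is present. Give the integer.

F0 = init (11 atoms)
F1 = F0 ∪ {inpos(f,f), linked(c), near(b,f)}  (14 atoms)
F2 = F1 ∪ {near(d,c), near(f,f)}  (16 atoms)
goal ⊆ F2  ⇒  h_max = 2

2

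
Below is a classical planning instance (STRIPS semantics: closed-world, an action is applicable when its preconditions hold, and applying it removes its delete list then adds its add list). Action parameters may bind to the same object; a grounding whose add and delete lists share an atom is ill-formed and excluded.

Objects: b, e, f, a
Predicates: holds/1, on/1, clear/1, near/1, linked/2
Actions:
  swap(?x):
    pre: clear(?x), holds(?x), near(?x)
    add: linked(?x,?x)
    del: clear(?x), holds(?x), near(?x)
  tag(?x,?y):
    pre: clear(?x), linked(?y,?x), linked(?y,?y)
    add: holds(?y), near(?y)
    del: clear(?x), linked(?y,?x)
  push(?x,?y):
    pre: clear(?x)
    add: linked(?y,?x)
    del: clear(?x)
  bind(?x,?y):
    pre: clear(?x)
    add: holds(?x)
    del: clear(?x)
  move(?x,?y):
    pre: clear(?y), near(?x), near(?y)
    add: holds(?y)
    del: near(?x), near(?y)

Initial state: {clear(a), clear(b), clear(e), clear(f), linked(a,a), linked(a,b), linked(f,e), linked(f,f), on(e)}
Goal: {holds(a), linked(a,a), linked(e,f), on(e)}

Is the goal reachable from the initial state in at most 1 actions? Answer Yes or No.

1. tag(b,a)  →  {clear(a), clear(e), clear(f), holds(a), linked(a,a), linked(f,e), linked(f,f), near(a), on(e)}
2. push(f,e)  →  {clear(a), clear(e), holds(a), linked(a,a), linked(e,f), linked(f,e), linked(f,f), near(a), on(e)}
optimal plan length = 2; 2 > 1

No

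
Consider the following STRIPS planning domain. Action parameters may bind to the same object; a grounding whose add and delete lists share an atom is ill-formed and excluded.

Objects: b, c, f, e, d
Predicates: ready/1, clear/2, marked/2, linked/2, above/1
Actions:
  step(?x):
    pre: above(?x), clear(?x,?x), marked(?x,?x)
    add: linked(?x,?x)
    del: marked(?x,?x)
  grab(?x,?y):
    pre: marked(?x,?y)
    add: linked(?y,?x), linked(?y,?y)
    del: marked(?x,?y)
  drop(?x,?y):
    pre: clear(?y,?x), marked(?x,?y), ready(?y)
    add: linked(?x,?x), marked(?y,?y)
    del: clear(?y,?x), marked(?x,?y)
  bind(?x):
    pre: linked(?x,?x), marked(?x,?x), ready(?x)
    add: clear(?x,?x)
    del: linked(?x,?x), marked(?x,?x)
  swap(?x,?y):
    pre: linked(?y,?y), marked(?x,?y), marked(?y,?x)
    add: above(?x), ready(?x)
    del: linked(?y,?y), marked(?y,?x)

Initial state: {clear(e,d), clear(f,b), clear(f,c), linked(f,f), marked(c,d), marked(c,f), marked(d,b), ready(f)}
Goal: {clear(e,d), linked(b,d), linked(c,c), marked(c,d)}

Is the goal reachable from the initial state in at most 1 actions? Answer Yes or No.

No

1. grab(d,b)  →  {clear(e,d), clear(f,b), clear(f,c), linked(b,b), linked(b,d), linked(f,f), marked(c,d), marked(c,f), ready(f)}
2. drop(c,f)  →  {clear(e,d), clear(f,b), linked(b,b), linked(b,d), linked(c,c), linked(f,f), marked(c,d), marked(f,f), ready(f)}
optimal plan length = 2; 2 > 1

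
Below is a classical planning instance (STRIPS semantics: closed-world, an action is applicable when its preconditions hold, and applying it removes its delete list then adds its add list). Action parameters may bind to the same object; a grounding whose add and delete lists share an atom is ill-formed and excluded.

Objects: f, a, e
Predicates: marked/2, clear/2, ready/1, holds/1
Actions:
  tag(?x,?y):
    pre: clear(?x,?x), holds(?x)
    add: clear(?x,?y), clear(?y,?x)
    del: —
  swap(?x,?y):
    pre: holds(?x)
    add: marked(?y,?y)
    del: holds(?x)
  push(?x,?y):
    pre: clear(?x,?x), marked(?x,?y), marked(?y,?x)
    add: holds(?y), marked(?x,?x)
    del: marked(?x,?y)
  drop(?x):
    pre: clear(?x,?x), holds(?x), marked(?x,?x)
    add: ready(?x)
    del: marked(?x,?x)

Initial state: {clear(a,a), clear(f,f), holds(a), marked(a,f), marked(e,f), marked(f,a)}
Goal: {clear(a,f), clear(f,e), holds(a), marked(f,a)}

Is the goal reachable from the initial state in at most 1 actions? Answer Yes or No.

1. tag(a,f)  →  {clear(a,a), clear(a,f), clear(f,a), clear(f,f), holds(a), marked(a,f), marked(e,f), marked(f,a)}
2. push(a,f)  →  {clear(a,a), clear(a,f), clear(f,a), clear(f,f), holds(a), holds(f), marked(a,a), marked(e,f), marked(f,a)}
3. tag(f,e)  →  {clear(a,a), clear(a,f), clear(e,f), clear(f,a), clear(f,e), clear(f,f), holds(a), holds(f), marked(a,a), marked(e,f), marked(f,a)}
optimal plan length = 3; 3 > 1

No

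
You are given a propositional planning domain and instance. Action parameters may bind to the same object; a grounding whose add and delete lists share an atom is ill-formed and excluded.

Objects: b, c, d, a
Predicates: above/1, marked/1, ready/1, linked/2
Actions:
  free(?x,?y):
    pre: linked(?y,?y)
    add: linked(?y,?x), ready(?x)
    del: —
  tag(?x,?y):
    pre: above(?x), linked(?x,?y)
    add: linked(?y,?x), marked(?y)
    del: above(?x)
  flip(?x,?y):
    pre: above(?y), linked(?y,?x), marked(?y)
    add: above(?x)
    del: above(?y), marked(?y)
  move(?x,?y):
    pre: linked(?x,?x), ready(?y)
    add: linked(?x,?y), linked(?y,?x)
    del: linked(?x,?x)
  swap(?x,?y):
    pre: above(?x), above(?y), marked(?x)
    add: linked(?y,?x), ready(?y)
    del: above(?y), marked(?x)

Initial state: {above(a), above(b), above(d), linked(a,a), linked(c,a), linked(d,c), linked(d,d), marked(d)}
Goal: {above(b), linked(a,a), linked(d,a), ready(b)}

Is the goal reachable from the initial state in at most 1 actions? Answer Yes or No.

No

1. free(b,d)  →  {above(a), above(b), above(d), linked(a,a), linked(c,a), linked(d,b), linked(d,c), linked(d,d), marked(d), ready(b)}
2. free(a,d)  →  {above(a), above(b), above(d), linked(a,a), linked(c,a), linked(d,a), linked(d,b), linked(d,c), linked(d,d), marked(d), ready(a), ready(b)}
optimal plan length = 2; 2 > 1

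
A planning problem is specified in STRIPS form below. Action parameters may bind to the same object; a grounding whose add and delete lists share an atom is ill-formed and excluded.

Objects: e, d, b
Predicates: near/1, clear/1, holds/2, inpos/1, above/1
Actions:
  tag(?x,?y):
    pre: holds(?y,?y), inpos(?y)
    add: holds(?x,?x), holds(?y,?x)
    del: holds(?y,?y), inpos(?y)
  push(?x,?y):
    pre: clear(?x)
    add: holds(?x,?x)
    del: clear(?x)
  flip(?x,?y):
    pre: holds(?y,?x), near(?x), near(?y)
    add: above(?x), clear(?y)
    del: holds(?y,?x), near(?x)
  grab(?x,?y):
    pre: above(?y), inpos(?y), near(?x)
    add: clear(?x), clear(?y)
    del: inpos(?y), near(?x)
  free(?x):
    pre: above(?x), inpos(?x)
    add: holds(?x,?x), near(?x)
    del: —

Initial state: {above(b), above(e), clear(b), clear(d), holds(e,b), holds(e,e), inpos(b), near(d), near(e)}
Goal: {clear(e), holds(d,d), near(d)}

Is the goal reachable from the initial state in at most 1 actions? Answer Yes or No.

No

1. push(d,e)  →  {above(b), above(e), clear(b), holds(d,d), holds(e,b), holds(e,e), inpos(b), near(d), near(e)}
2. flip(e,e)  →  {above(b), above(e), clear(b), clear(e), holds(d,d), holds(e,b), inpos(b), near(d)}
optimal plan length = 2; 2 > 1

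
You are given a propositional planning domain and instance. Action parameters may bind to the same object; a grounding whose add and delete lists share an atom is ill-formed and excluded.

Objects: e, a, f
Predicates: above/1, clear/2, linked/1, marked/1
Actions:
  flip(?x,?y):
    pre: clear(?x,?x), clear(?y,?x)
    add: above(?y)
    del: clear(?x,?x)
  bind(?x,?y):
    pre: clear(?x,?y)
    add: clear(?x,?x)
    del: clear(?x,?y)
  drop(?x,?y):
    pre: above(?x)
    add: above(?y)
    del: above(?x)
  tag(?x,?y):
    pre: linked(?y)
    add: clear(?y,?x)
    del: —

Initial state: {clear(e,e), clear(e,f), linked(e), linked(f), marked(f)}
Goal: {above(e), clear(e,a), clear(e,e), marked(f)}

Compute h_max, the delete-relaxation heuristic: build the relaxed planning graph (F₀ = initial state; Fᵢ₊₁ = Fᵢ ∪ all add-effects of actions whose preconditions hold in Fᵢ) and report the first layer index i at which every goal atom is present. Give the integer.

F0 = init (5 atoms)
F1 = F0 ∪ {above(e), clear(e,a), clear(f,a), clear(f,e), clear(f,f)}  (10 atoms)
goal ⊆ F1  ⇒  h_max = 1

1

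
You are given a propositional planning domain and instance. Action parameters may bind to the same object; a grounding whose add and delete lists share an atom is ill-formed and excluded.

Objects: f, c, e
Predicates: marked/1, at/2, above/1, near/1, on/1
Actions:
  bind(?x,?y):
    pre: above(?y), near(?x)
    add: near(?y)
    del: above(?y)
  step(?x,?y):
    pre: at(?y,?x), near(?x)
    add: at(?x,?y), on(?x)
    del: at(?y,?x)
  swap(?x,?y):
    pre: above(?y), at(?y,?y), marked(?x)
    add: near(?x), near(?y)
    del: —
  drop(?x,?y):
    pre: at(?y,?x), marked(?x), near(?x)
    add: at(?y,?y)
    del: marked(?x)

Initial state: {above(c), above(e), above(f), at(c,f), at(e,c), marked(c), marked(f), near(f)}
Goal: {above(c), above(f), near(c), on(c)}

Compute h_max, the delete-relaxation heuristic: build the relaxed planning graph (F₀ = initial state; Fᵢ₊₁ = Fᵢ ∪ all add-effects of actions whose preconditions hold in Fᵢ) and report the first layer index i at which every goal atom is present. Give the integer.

2

F0 = init (8 atoms)
F1 = F0 ∪ {at(c,c), at(f,c), near(c), near(e), on(f)}  (13 atoms)
F2 = F1 ∪ {at(c,e), at(e,e), at(f,f), on(c)}  (17 atoms)
goal ⊆ F2  ⇒  h_max = 2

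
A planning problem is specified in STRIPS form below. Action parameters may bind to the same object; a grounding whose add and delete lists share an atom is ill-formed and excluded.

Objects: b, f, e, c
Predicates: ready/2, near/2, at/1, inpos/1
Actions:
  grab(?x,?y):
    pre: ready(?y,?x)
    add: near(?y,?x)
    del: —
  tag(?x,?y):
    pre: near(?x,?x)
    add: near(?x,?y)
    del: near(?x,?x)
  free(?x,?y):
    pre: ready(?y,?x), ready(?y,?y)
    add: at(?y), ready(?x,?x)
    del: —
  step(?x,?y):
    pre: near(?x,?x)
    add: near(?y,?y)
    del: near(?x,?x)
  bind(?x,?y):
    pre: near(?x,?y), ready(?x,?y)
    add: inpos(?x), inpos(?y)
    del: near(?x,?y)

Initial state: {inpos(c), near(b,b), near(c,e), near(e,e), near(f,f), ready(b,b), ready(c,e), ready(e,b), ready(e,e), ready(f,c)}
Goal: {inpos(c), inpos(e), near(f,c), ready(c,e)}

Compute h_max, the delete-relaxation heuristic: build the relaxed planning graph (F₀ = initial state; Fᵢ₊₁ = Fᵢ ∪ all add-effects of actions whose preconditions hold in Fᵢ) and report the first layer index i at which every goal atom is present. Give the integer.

F0 = init (10 atoms)
F1 = F0 ∪ {at(b), at(e), inpos(b), inpos(e), near(b,c), near(b,e), near(b,f), near(c,c), near(e,b), near(e,c), near(e,f), near(f,b), near(f,c), near(f,e)}  (24 atoms)
goal ⊆ F1  ⇒  h_max = 1

1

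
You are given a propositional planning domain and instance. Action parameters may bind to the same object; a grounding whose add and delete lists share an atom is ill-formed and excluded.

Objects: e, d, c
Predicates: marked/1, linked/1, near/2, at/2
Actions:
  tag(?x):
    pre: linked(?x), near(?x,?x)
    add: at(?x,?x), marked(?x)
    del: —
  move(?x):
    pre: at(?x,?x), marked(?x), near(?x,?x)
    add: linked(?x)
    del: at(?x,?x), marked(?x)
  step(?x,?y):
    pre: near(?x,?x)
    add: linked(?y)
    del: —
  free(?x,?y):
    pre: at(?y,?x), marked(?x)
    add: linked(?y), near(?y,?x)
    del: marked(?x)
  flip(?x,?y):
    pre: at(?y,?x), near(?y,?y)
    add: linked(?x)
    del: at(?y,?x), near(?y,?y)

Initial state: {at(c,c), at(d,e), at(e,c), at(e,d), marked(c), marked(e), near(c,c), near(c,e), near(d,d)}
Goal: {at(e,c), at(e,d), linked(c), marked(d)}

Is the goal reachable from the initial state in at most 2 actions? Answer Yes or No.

1. move(c)  →  {at(d,e), at(e,c), at(e,d), linked(c), marked(e), near(c,c), near(c,e), near(d,d)}
2. step(d,d)  →  {at(d,e), at(e,c), at(e,d), linked(c), linked(d), marked(e), near(c,c), near(c,e), near(d,d)}
3. tag(d)  →  {at(d,d), at(d,e), at(e,c), at(e,d), linked(c), linked(d), marked(d), marked(e), near(c,c), near(c,e), near(d,d)}
optimal plan length = 3; 3 > 2

No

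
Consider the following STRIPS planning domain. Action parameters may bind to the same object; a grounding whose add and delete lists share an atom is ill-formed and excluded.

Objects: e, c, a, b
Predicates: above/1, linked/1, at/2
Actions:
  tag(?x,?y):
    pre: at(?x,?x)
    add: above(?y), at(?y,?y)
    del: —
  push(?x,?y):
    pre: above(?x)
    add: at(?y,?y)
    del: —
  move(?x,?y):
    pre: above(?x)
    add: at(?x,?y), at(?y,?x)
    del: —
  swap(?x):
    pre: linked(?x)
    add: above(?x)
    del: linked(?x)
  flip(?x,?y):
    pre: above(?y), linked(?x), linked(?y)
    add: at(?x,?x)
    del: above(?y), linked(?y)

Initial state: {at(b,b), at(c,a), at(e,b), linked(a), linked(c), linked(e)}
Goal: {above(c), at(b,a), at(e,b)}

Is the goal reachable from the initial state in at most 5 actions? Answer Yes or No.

Yes

1. tag(b,c)  →  {above(c), at(b,b), at(c,a), at(c,c), at(e,b), linked(a), linked(c), linked(e)}
2. tag(c,a)  →  {above(a), above(c), at(a,a), at(b,b), at(c,a), at(c,c), at(e,b), linked(a), linked(c), linked(e)}
3. move(a,b)  →  {above(a), above(c), at(a,a), at(a,b), at(b,a), at(b,b), at(c,a), at(c,c), at(e,b), linked(a), linked(c), linked(e)}
optimal plan length = 3; 3 ≤ 5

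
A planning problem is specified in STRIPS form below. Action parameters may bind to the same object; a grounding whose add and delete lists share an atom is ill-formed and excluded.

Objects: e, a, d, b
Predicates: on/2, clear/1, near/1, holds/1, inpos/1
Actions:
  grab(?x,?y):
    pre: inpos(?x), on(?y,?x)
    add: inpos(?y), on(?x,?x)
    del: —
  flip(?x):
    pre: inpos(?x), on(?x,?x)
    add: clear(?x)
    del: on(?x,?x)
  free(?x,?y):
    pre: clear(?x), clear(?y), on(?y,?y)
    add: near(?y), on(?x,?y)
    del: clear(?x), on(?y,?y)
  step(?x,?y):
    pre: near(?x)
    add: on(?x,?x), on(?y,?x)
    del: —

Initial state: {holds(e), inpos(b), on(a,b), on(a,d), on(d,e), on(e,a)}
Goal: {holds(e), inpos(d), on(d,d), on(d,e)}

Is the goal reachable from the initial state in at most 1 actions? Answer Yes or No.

1. grab(b,a)  →  {holds(e), inpos(a), inpos(b), on(a,b), on(a,d), on(b,b), on(d,e), on(e,a)}
2. grab(a,e)  →  {holds(e), inpos(a), inpos(b), inpos(e), on(a,a), on(a,b), on(a,d), on(b,b), on(d,e), on(e,a)}
3. grab(e,d)  →  {holds(e), inpos(a), inpos(b), inpos(d), inpos(e), on(a,a), on(a,b), on(a,d), on(b,b), on(d,e), on(e,a), on(e,e)}
4. grab(d,a)  →  {holds(e), inpos(a), inpos(b), inpos(d), inpos(e), on(a,a), on(a,b), on(a,d), on(b,b), on(d,d), on(d,e), on(e,a), on(e,e)}
optimal plan length = 4; 4 > 1

No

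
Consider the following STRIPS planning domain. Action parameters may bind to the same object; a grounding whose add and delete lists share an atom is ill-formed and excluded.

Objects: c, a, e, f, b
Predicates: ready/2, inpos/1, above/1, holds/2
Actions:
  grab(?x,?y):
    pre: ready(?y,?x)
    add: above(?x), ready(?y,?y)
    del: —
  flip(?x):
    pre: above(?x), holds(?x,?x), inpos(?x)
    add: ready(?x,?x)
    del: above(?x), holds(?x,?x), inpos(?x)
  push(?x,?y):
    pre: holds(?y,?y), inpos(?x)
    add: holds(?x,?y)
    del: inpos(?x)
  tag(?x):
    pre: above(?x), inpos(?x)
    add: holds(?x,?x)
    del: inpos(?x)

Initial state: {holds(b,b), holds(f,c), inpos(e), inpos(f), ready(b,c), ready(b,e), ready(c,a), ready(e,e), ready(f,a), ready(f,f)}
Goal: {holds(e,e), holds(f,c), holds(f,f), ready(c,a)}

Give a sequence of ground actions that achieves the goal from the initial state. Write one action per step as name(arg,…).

1. grab(e,e)  →  {above(e), holds(b,b), holds(f,c), inpos(e), inpos(f), ready(b,c), ready(b,e), ready(c,a), ready(e,e), ready(f,a), ready(f,f)}
2. grab(f,f)  →  {above(e), above(f), holds(b,b), holds(f,c), inpos(e), inpos(f), ready(b,c), ready(b,e), ready(c,a), ready(e,e), ready(f,a), ready(f,f)}
3. tag(e)  →  {above(e), above(f), holds(b,b), holds(e,e), holds(f,c), inpos(f), ready(b,c), ready(b,e), ready(c,a), ready(e,e), ready(f,a), ready(f,f)}
4. tag(f)  →  {above(e), above(f), holds(b,b), holds(e,e), holds(f,c), holds(f,f), ready(b,c), ready(b,e), ready(c,a), ready(e,e), ready(f,a), ready(f,f)}

grab(e,e); grab(f,f); tag(e); tag(f)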